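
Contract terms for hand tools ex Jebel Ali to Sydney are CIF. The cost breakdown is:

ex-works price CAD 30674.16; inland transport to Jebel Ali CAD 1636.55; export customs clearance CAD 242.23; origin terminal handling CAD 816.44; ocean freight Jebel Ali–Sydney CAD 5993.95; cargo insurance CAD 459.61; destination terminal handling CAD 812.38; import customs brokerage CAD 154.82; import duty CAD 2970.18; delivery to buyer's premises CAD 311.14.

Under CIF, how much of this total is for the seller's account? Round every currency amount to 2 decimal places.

Seller's account: CAD 39822.94

CIF: the seller pays costs through ocean freight and marine insurance to the destination port.
Seller's account: goods 30674.16 + inland to port 1636.55 + export clearance 242.23 + origin terminal 816.44 + freight 5993.95 + insurance 459.61 = 39822.94
Buyer's account: destination terminal 812.38 + brokerage 154.82 + duty 2970.18 + delivery 311.14 = 4248.52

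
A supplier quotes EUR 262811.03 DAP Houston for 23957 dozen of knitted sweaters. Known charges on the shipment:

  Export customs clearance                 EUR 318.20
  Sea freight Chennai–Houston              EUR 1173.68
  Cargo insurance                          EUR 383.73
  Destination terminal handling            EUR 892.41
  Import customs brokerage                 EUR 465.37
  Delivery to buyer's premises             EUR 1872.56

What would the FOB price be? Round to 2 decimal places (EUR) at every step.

FOB price: EUR 258488.65

Not relevant to the conversion: export clearance — on the seller under both DAP and FOB; already in the DAP price and stays in the FOB price. brokerage — on the buyer under both terms; not part of either seller's price.
From DAP to FOB, the seller no longer bears: freight, insurance, destination terminal, delivery.
FOB price = 262811.03 − 1173.68 − 383.73 − 892.41 − 1872.56 = 258488.65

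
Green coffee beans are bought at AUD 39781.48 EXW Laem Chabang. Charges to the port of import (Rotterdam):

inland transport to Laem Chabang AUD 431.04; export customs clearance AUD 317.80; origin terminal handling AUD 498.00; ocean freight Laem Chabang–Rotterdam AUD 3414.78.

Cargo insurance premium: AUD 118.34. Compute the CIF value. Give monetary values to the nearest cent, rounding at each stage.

CIF value: AUD 44561.44

CIF = EXW price + pre-shipment costs + freight + insurance
CIF = 39781.48 + 431.04 + 317.80 + 498.00 + 3414.78 + 118.34 = 44561.44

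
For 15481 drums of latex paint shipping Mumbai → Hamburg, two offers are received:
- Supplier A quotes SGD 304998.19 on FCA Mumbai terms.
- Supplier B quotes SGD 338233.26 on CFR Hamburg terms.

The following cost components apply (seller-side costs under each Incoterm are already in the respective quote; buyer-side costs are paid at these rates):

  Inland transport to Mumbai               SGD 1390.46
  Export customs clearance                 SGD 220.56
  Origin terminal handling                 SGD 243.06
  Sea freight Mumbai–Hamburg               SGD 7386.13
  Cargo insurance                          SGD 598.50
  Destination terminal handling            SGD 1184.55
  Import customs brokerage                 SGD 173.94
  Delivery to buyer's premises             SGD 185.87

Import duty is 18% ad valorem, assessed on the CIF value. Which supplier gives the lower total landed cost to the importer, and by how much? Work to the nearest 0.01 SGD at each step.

Supplier A is cheaper by SGD 30214.94

Supplier A (FCA):
CIF value = FCA price + origin terminal + freight + insurance = 304998.19 + 243.06 + 7386.13 + 598.50 = 313225.88
Import duty = 313225.88 × 18% = 56380.66
Buyer bears (A): 243.06 + 7386.13 + 598.50 + 1184.55 + 173.94 + 185.87 = 9772.05
Landed cost (A) = invoice 304998.19 + 9772.05 + duty 56380.66 = 371150.90
Supplier B (CFR):
CIF value = CFR price + insurance = 338233.26 + 598.50 = 338831.76
Import duty = 338831.76 × 18% = 60989.72
Buyer bears (B): 598.50 + 1184.55 + 173.94 + 185.87 = 2142.86
Landed cost (B) = invoice 338233.26 + 2142.86 + duty 60989.72 = 401365.84
Difference = |371150.90 − 401365.84| = 30214.94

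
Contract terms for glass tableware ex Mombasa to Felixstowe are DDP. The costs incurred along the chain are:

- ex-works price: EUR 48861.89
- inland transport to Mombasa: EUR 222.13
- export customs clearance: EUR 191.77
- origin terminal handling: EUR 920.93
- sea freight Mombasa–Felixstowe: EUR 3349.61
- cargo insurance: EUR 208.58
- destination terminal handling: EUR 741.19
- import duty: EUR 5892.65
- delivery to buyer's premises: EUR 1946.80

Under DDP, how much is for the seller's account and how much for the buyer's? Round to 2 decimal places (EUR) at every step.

Seller: EUR 62335.55; buyer: EUR 0.00

DDP: the seller bears all costs including import duty.
Seller's account: goods 48861.89 + inland to port 222.13 + export clearance 191.77 + origin terminal 920.93 + freight 3349.61 + insurance 208.58 + destination terminal 741.19 + duty 5892.65 + delivery 1946.80 = 62335.55
Buyer's account: 0.00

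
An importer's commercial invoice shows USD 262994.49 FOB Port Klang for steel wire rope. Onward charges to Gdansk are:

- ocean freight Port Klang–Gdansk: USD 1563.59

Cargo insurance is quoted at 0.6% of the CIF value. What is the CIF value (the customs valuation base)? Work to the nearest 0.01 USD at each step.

CIF value: USD 266155.01

Let C be the CIF value. C = FOB price + freight + 0.6% × C
C − 0.6% × C = 262994.49 + 1563.59
0.994 × C = 264558.08
C = 264558.08 / 0.994 = 266155.01
Insurance premium = 0.6% × 266155.01 = 1596.93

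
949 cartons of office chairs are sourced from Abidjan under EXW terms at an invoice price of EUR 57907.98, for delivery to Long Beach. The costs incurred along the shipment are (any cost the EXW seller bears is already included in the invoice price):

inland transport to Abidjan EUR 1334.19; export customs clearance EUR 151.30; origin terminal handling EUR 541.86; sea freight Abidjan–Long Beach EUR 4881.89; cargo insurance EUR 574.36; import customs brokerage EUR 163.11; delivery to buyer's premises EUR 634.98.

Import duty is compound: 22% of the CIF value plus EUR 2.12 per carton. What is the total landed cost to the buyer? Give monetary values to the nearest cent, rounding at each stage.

EXW: the seller makes goods available at their premises; the buyer bears all onward costs.
CIF value = EXW price + inland to port + export clearance + origin terminal + freight + insurance = 57907.98 + 1334.19 + 151.30 + 541.86 + 4881.89 + 574.36 = 65391.58
Ad valorem component: 65391.58 × 22% = 14386.15
Specific component: 949 × 2.12 = 2011.88
Import duty = 14386.15 + 2011.88 = 16398.03
Buyer bears: inland to port 1334.19 + export clearance 151.30 + origin terminal 541.86 + freight 4881.89 + insurance 574.36 + brokerage 163.11 + delivery 634.98 + duty 16398.03 = 24679.72
Landed cost = invoice 57907.98 + 24679.72 = 82587.70

Total landed cost: EUR 82587.70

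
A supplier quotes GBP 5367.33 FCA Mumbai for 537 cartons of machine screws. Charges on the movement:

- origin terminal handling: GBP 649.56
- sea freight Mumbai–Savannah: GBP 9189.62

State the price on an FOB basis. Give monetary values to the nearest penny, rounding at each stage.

Not relevant to the conversion: freight — on the buyer under both terms; not part of either seller's price.
From FCA to FOB, the seller additionally bears: origin terminal.
FOB price = 5367.33 + 649.56 = 6016.89

FOB price: GBP 6016.89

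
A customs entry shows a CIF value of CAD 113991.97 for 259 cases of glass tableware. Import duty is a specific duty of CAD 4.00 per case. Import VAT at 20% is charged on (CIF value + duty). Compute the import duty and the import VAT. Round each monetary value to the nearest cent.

Import duty: CAD 1036.00; import VAT: CAD 23005.59

Import duty = 259 × 4.00 = 1036.00
VAT base = CIF + duty = 113991.97 + 1036.00 = 115027.97
Import VAT = 115027.97 × 20% = 23005.59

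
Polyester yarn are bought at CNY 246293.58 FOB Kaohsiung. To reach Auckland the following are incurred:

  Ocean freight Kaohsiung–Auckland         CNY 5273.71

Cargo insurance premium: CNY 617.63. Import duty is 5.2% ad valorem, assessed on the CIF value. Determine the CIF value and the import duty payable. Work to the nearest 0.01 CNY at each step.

CIF value: CNY 252184.92; import duty: CNY 13113.62

CIF = FOB price + freight + insurance
CIF = 246293.58 + 5273.71 + 617.63 = 252184.92
Import duty = 252184.92 × 5.2% = 13113.62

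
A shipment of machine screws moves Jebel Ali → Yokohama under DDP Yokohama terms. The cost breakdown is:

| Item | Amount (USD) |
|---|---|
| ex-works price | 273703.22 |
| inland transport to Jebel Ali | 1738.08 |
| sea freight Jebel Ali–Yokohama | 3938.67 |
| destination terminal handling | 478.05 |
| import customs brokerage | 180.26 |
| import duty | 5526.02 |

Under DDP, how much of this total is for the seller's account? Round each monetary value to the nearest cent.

Seller's account: USD 285564.30

DDP: the seller bears all costs including import duty.
Seller's account: goods 273703.22 + inland to port 1738.08 + freight 3938.67 + destination terminal 478.05 + brokerage 180.26 + duty 5526.02 = 285564.30
Buyer's account: 0.00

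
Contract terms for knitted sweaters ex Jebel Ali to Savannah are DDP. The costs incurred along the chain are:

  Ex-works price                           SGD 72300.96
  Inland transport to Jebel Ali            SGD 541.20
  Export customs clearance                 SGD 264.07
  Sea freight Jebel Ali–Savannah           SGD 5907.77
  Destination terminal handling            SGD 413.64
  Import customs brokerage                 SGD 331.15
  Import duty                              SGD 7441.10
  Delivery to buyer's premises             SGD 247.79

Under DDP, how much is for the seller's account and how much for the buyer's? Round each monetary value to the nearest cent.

Seller: SGD 87447.68; buyer: SGD 0.00

DDP: the seller bears all costs including import duty.
Seller's account: goods 72300.96 + inland to port 541.20 + export clearance 264.07 + freight 5907.77 + destination terminal 413.64 + brokerage 331.15 + duty 7441.10 + delivery 247.79 = 87447.68
Buyer's account: 0.00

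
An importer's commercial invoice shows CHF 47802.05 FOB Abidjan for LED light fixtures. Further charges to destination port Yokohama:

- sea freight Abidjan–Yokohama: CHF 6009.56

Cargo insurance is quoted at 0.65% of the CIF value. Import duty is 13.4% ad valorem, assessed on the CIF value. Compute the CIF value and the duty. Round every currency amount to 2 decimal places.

CIF value: CHF 54163.67; import duty: CHF 7257.93

Let C be the CIF value. C = FOB price + freight + 0.65% × C
C − 0.65% × C = 47802.05 + 6009.56
0.9935 × C = 53811.61
C = 53811.61 / 0.9935 = 54163.67
Insurance premium = 0.65% × 54163.67 = 352.06
Import duty = 54163.67 × 13.4% = 7257.93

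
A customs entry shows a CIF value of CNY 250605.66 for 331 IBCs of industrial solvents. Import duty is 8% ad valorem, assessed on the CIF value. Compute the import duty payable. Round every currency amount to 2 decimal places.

Import duty = 250605.66 × 8% = 20048.45

Import duty: CNY 20048.45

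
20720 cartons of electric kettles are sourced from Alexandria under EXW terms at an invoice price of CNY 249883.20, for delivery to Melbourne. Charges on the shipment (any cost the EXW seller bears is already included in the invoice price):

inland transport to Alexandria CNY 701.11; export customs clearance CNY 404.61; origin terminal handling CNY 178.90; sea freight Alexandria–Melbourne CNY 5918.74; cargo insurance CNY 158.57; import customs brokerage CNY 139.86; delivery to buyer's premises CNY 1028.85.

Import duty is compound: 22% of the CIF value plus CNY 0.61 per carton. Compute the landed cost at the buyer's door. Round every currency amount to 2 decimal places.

Total landed cost: CNY 327646.97

EXW: the seller makes goods available at their premises; the buyer bears all onward costs.
CIF value = EXW price + inland to port + export clearance + origin terminal + freight + insurance = 249883.20 + 701.11 + 404.61 + 178.90 + 5918.74 + 158.57 = 257245.13
Ad valorem component: 257245.13 × 22% = 56593.93
Specific component: 20720 × 0.61 = 12639.20
Import duty = 56593.93 + 12639.20 = 69233.13
Buyer bears: inland to port 701.11 + export clearance 404.61 + origin terminal 178.90 + freight 5918.74 + insurance 158.57 + brokerage 139.86 + delivery 1028.85 + duty 69233.13 = 77763.77
Landed cost = invoice 249883.20 + 77763.77 = 327646.97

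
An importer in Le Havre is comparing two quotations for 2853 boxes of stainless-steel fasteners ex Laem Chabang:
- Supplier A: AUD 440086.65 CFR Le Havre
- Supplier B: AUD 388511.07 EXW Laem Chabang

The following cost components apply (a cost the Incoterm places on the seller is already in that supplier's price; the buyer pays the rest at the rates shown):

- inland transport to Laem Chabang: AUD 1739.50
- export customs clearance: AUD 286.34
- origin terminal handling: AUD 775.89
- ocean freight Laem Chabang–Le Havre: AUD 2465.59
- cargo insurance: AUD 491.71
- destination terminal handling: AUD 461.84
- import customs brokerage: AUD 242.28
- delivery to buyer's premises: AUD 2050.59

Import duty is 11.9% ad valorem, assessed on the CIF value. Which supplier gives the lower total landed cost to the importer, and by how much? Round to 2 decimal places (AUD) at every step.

Supplier A (CFR):
CIF value = CFR price + insurance = 440086.65 + 491.71 = 440578.36
Import duty = 440578.36 × 11.9% = 52428.82
Buyer bears (A): 491.71 + 461.84 + 242.28 + 2050.59 = 3246.42
Landed cost (A) = invoice 440086.65 + 3246.42 + duty 52428.82 = 495761.89
Supplier B (EXW):
CIF value = EXW price + inland to port + export clearance + origin terminal + freight + insurance = 388511.07 + 1739.50 + 286.34 + 775.89 + 2465.59 + 491.71 = 394270.10
Import duty = 394270.10 × 11.9% = 46918.14
Buyer bears (B): 1739.50 + 286.34 + 775.89 + 2465.59 + 491.71 + 461.84 + 242.28 + 2050.59 = 8513.74
Landed cost (B) = invoice 388511.07 + 8513.74 + duty 46918.14 = 443942.95
Difference = |495761.89 − 443942.95| = 51818.94

Supplier B is cheaper by AUD 51818.94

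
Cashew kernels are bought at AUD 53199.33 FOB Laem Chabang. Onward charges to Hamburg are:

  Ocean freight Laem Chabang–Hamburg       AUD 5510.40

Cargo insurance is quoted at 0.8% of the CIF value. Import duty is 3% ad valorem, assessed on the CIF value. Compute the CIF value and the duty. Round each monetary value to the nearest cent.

Let C be the CIF value. C = FOB price + freight + 0.8% × C
C − 0.8% × C = 53199.33 + 5510.40
0.992 × C = 58709.73
C = 58709.73 / 0.992 = 59183.20
Insurance premium = 0.8% × 59183.20 = 473.47
Import duty = 59183.20 × 3% = 1775.50

CIF value: AUD 59183.20; import duty: AUD 1775.50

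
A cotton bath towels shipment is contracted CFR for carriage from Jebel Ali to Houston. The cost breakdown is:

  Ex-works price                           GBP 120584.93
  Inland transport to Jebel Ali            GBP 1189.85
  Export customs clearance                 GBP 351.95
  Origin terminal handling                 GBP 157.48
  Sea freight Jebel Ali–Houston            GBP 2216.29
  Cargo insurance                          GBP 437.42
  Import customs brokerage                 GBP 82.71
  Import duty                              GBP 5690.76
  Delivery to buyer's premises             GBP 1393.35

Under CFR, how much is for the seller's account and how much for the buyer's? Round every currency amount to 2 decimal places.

Seller: GBP 124500.50; buyer: GBP 7604.24

CFR: the seller pays costs through ocean freight to the destination port, but not insurance.
Seller's account: goods 120584.93 + inland to port 1189.85 + export clearance 351.95 + origin terminal 157.48 + freight 2216.29 = 124500.50
Buyer's account: insurance 437.42 + brokerage 82.71 + duty 5690.76 + delivery 1393.35 = 7604.24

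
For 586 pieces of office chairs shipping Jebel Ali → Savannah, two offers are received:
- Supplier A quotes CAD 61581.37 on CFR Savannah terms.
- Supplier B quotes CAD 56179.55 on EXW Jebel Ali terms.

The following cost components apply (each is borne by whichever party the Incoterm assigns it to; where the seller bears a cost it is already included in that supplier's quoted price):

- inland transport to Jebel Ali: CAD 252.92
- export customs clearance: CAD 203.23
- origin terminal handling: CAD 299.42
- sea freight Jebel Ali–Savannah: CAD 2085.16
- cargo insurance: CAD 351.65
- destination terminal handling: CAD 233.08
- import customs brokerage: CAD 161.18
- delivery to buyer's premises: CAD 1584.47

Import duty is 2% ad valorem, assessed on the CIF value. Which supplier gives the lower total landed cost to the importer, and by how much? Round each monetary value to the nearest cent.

Supplier B is cheaper by CAD 2612.31

Supplier A (CFR):
CIF value = CFR price + insurance = 61581.37 + 351.65 = 61933.02
Import duty = 61933.02 × 2% = 1238.66
Buyer bears (A): 351.65 + 233.08 + 161.18 + 1584.47 = 2330.38
Landed cost (A) = invoice 61581.37 + 2330.38 + duty 1238.66 = 65150.41
Supplier B (EXW):
CIF value = EXW price + inland to port + export clearance + origin terminal + freight + insurance = 56179.55 + 252.92 + 203.23 + 299.42 + 2085.16 + 351.65 = 59371.93
Import duty = 59371.93 × 2% = 1187.44
Buyer bears (B): 252.92 + 203.23 + 299.42 + 2085.16 + 351.65 + 233.08 + 161.18 + 1584.47 = 5171.11
Landed cost (B) = invoice 56179.55 + 5171.11 + duty 1187.44 = 62538.10
Difference = |65150.41 − 62538.10| = 2612.31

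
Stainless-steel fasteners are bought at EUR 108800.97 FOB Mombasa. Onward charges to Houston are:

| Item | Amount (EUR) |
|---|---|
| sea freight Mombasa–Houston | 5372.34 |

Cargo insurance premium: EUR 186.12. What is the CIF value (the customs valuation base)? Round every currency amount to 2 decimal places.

CIF value: EUR 114359.43

CIF = FOB price + freight + insurance
CIF = 108800.97 + 5372.34 + 186.12 = 114359.43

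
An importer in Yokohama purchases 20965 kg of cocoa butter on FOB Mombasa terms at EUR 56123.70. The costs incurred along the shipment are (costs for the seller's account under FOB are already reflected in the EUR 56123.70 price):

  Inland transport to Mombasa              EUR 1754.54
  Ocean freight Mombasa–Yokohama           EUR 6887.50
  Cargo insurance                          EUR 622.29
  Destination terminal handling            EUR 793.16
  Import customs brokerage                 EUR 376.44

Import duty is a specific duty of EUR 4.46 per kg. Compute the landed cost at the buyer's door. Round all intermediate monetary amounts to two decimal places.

FOB: the seller bears costs until goods are on board at the origin port; the buyer bears freight, insurance and all costs thereafter.
Already in the invoice (seller's account under FOB): inland to port — exclude.
CIF value = FOB price + freight + insurance = 56123.70 + 6887.50 + 622.29 = 63633.49
Import duty = 20965 × 4.46 = 93503.90
Buyer bears: freight 6887.50 + insurance 622.29 + destination terminal 793.16 + brokerage 376.44 + duty 93503.90 = 102183.29
Landed cost = invoice 56123.70 + 102183.29 = 158306.99

Total landed cost: EUR 158306.99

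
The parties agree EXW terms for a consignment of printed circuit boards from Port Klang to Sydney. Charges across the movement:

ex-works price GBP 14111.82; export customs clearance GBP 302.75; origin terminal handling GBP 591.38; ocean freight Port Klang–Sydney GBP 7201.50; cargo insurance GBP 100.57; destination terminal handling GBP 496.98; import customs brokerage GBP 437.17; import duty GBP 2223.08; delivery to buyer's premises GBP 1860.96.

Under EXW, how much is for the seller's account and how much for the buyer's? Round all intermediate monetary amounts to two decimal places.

EXW: the seller makes goods available at their premises; the buyer bears all onward costs.
Seller's account: goods 14111.82 = 14111.82
Buyer's account: export clearance 302.75 + origin terminal 591.38 + freight 7201.50 + insurance 100.57 + destination terminal 496.98 + brokerage 437.17 + duty 2223.08 + delivery 1860.96 = 13214.39

Seller: GBP 14111.82; buyer: GBP 13214.39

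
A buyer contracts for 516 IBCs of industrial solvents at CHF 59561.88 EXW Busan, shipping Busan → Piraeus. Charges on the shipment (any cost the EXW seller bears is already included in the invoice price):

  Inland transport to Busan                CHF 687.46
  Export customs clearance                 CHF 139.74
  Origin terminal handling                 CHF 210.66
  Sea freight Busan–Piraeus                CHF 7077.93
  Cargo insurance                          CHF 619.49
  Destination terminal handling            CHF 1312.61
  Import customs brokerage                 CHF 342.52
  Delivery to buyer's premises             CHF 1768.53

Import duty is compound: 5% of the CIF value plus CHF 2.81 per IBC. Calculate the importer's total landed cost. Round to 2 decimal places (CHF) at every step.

Total landed cost: CHF 76585.64

EXW: the seller makes goods available at their premises; the buyer bears all onward costs.
CIF value = EXW price + inland to port + export clearance + origin terminal + freight + insurance = 59561.88 + 687.46 + 139.74 + 210.66 + 7077.93 + 619.49 = 68297.16
Ad valorem component: 68297.16 × 5% = 3414.86
Specific component: 516 × 2.81 = 1449.96
Import duty = 3414.86 + 1449.96 = 4864.82
Buyer bears: inland to port 687.46 + export clearance 139.74 + origin terminal 210.66 + freight 7077.93 + insurance 619.49 + destination terminal 1312.61 + brokerage 342.52 + delivery 1768.53 + duty 4864.82 = 17023.76
Landed cost = invoice 59561.88 + 17023.76 = 76585.64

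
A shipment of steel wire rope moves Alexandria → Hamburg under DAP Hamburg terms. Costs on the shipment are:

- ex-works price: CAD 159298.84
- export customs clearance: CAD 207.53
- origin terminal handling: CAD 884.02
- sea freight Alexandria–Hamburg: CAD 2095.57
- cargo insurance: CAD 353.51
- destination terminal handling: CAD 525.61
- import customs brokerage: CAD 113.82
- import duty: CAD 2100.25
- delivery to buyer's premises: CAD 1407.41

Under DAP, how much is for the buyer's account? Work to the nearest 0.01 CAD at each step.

Buyer's account: CAD 2214.07

DAP: the seller bears all costs to the named destination except import duty and clearance.
Seller's account: goods 159298.84 + export clearance 207.53 + origin terminal 884.02 + freight 2095.57 + insurance 353.51 + destination terminal 525.61 + delivery 1407.41 = 164772.49
Buyer's account: brokerage 113.82 + duty 2100.25 = 2214.07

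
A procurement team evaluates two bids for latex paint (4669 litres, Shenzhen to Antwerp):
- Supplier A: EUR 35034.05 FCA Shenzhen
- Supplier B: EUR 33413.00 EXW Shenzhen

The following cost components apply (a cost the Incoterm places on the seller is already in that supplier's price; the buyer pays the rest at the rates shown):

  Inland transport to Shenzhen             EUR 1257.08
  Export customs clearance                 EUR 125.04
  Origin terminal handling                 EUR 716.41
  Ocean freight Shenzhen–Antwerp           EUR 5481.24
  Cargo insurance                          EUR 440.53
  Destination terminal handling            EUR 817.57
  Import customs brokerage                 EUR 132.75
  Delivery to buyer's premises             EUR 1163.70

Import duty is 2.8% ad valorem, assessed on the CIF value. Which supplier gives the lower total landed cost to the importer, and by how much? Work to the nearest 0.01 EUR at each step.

Supplier B is cheaper by EUR 245.62

Supplier A (FCA):
CIF value = FCA price + origin terminal + freight + insurance = 35034.05 + 716.41 + 5481.24 + 440.53 = 41672.23
Import duty = 41672.23 × 2.8% = 1166.82
Buyer bears (A): 716.41 + 5481.24 + 440.53 + 817.57 + 132.75 + 1163.70 = 8752.20
Landed cost (A) = invoice 35034.05 + 8752.20 + duty 1166.82 = 44953.07
Supplier B (EXW):
CIF value = EXW price + inland to port + export clearance + origin terminal + freight + insurance = 33413.00 + 1257.08 + 125.04 + 716.41 + 5481.24 + 440.53 = 41433.30
Import duty = 41433.30 × 2.8% = 1160.13
Buyer bears (B): 1257.08 + 125.04 + 716.41 + 5481.24 + 440.53 + 817.57 + 132.75 + 1163.70 = 10134.32
Landed cost (B) = invoice 33413.00 + 10134.32 + duty 1160.13 = 44707.45
Difference = |44953.07 − 44707.45| = 245.62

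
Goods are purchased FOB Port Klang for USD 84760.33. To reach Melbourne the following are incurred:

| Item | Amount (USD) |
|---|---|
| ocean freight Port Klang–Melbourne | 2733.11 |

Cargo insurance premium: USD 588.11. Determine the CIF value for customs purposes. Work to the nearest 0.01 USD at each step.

CIF value: USD 88081.55

CIF = FOB price + freight + insurance
CIF = 84760.33 + 2733.11 + 588.11 = 88081.55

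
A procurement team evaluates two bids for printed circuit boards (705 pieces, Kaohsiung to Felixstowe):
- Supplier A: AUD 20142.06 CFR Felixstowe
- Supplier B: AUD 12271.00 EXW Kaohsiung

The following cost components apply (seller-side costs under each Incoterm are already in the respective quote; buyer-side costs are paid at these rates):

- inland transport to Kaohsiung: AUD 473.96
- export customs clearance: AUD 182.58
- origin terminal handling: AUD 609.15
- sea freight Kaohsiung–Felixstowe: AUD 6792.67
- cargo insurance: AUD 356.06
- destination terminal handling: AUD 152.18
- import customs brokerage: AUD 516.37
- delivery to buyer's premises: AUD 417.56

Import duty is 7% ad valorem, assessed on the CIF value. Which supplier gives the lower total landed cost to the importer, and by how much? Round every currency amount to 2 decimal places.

Supplier A is cheaper by AUD 200.41

Supplier A (CFR):
CIF value = CFR price + insurance = 20142.06 + 356.06 = 20498.12
Import duty = 20498.12 × 7% = 1434.87
Buyer bears (A): 356.06 + 152.18 + 516.37 + 417.56 = 1442.17
Landed cost (A) = invoice 20142.06 + 1442.17 + duty 1434.87 = 23019.10
Supplier B (EXW):
CIF value = EXW price + inland to port + export clearance + origin terminal + freight + insurance = 12271.00 + 473.96 + 182.58 + 609.15 + 6792.67 + 356.06 = 20685.42
Import duty = 20685.42 × 7% = 1447.98
Buyer bears (B): 473.96 + 182.58 + 609.15 + 6792.67 + 356.06 + 152.18 + 516.37 + 417.56 = 9500.53
Landed cost (B) = invoice 12271.00 + 9500.53 + duty 1447.98 = 23219.51
Difference = |23019.10 − 23219.51| = 200.41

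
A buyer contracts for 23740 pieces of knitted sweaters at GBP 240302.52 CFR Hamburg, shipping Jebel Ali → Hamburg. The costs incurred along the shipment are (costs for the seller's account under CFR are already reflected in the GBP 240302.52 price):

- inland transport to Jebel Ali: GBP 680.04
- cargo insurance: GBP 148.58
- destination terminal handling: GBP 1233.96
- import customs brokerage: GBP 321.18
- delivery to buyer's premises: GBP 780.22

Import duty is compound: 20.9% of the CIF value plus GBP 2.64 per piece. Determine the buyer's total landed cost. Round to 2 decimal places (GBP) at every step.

CFR: the seller pays costs through ocean freight to the destination port, but not insurance.
Already in the invoice (seller's account under CFR): inland to port — exclude.
CIF value = CFR price + insurance = 240302.52 + 148.58 = 240451.10
Ad valorem component: 240451.10 × 20.9% = 50254.28
Specific component: 23740 × 2.64 = 62673.60
Import duty = 50254.28 + 62673.60 = 112927.88
Buyer bears: insurance 148.58 + destination terminal 1233.96 + brokerage 321.18 + delivery 780.22 + duty 112927.88 = 115411.82
Landed cost = invoice 240302.52 + 115411.82 = 355714.34

Total landed cost: GBP 355714.34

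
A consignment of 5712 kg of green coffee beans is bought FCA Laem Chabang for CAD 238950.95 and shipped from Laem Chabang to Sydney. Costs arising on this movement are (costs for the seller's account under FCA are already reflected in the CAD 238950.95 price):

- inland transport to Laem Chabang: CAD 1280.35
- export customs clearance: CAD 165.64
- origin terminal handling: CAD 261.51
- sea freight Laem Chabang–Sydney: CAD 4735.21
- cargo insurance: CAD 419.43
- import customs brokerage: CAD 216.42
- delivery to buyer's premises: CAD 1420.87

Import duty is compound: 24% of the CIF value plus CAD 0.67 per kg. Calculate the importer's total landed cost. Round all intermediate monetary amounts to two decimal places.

Total landed cost: CAD 308479.53

FCA: the seller delivers export-cleared goods to the carrier; the buyer bears costs from that point.
Already in the invoice (seller's account under FCA): inland to port, export clearance — exclude.
CIF value = FCA price + origin terminal + freight + insurance = 238950.95 + 261.51 + 4735.21 + 419.43 = 244367.10
Ad valorem component: 244367.10 × 24% = 58648.10
Specific component: 5712 × 0.67 = 3827.04
Import duty = 58648.10 + 3827.04 = 62475.14
Buyer bears: origin terminal 261.51 + freight 4735.21 + insurance 419.43 + brokerage 216.42 + delivery 1420.87 + duty 62475.14 = 69528.58
Landed cost = invoice 238950.95 + 69528.58 = 308479.53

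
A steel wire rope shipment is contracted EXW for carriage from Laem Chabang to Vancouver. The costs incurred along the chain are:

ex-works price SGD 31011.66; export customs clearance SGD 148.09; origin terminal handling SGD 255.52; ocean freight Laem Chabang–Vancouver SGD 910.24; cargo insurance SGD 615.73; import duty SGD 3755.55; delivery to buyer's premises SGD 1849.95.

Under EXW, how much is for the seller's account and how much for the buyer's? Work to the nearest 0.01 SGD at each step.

Seller: SGD 31011.66; buyer: SGD 7535.08

EXW: the seller makes goods available at their premises; the buyer bears all onward costs.
Seller's account: goods 31011.66 = 31011.66
Buyer's account: export clearance 148.09 + origin terminal 255.52 + freight 910.24 + insurance 615.73 + duty 3755.55 + delivery 1849.95 = 7535.08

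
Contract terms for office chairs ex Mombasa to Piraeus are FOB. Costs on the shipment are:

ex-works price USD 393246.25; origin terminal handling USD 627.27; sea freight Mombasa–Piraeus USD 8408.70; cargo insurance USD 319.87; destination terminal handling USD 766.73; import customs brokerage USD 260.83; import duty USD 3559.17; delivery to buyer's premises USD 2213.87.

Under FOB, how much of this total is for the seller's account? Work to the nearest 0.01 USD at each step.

Seller's account: USD 393873.52

FOB: the seller bears costs until goods are on board at the origin port; the buyer bears freight, insurance and all costs thereafter.
Seller's account: goods 393246.25 + origin terminal 627.27 = 393873.52
Buyer's account: freight 8408.70 + insurance 319.87 + destination terminal 766.73 + brokerage 260.83 + duty 3559.17 + delivery 2213.87 = 15529.17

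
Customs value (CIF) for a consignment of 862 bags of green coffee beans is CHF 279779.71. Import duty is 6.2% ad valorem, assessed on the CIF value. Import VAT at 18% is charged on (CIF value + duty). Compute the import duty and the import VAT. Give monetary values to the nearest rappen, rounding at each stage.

Import duty: CHF 17346.34; import VAT: CHF 53482.69

Import duty = 279779.71 × 6.2% = 17346.34
VAT base = CIF + duty = 279779.71 + 17346.34 = 297126.05
Import VAT = 297126.05 × 18% = 53482.69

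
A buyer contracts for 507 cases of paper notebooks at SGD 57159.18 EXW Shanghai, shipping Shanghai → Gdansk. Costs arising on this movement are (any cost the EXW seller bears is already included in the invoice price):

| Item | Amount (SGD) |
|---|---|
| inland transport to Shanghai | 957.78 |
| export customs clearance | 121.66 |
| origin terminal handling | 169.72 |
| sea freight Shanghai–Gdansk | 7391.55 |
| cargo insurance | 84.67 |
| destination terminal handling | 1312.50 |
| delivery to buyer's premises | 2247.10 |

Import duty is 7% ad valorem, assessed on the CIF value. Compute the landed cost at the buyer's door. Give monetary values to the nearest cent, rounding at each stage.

Total landed cost: SGD 74056.08

EXW: the seller makes goods available at their premises; the buyer bears all onward costs.
CIF value = EXW price + inland to port + export clearance + origin terminal + freight + insurance = 57159.18 + 957.78 + 121.66 + 169.72 + 7391.55 + 84.67 = 65884.56
Import duty = 65884.56 × 7% = 4611.92
Buyer bears: inland to port 957.78 + export clearance 121.66 + origin terminal 169.72 + freight 7391.55 + insurance 84.67 + destination terminal 1312.50 + delivery 2247.10 + duty 4611.92 = 16896.90
Landed cost = invoice 57159.18 + 16896.90 = 74056.08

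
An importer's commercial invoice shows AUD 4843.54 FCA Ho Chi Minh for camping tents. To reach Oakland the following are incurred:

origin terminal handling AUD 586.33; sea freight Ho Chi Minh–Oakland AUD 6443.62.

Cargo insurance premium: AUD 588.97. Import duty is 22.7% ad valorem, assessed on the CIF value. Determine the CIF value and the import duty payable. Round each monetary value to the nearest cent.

CIF = FCA price + pre-shipment costs + freight + insurance
CIF = 4843.54 + 586.33 + 6443.62 + 588.97 = 12462.46
Import duty = 12462.46 × 22.7% = 2828.98

CIF value: AUD 12462.46; import duty: AUD 2828.98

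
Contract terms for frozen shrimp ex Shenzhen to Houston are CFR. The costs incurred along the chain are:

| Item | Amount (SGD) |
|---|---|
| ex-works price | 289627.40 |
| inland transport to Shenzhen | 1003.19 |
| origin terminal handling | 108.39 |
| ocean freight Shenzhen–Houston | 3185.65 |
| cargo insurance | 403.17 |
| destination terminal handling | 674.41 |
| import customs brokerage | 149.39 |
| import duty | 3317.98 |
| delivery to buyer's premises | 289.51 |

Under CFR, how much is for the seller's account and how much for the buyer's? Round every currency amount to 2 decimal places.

CFR: the seller pays costs through ocean freight to the destination port, but not insurance.
Seller's account: goods 289627.40 + inland to port 1003.19 + origin terminal 108.39 + freight 3185.65 = 293924.63
Buyer's account: insurance 403.17 + destination terminal 674.41 + brokerage 149.39 + duty 3317.98 + delivery 289.51 = 4834.46

Seller: SGD 293924.63; buyer: SGD 4834.46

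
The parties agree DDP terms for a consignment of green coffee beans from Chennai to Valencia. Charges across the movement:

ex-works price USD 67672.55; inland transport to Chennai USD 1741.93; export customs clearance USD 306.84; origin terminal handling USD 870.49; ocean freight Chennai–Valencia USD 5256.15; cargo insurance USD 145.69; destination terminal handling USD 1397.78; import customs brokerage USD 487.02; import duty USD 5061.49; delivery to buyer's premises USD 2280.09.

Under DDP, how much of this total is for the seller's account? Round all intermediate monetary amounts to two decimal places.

DDP: the seller bears all costs including import duty.
Seller's account: goods 67672.55 + inland to port 1741.93 + export clearance 306.84 + origin terminal 870.49 + freight 5256.15 + insurance 145.69 + destination terminal 1397.78 + brokerage 487.02 + duty 5061.49 + delivery 2280.09 = 85220.03
Buyer's account: 0.00

Seller's account: USD 85220.03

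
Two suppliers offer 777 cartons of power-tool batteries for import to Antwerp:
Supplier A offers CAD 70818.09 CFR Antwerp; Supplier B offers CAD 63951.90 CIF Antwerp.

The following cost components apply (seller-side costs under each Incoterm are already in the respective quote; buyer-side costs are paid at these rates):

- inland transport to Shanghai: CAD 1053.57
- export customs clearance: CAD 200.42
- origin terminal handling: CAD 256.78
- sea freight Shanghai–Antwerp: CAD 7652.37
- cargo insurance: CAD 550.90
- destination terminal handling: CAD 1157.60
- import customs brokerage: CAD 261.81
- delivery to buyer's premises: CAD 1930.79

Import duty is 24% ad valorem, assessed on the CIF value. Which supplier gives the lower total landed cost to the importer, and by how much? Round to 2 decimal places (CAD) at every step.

Supplier A (CFR):
CIF value = CFR price + insurance = 70818.09 + 550.90 = 71368.99
Import duty = 71368.99 × 24% = 17128.56
Buyer bears (A): 550.90 + 1157.60 + 261.81 + 1930.79 = 3901.10
Landed cost (A) = invoice 70818.09 + 3901.10 + duty 17128.56 = 91847.75
Supplier B (CIF):
The CIF price already equals the CIF value: 63951.90
Import duty = 63951.90 × 24% = 15348.46
Buyer bears (B): 1157.60 + 261.81 + 1930.79 = 3350.20
Landed cost (B) = invoice 63951.90 + 3350.20 + duty 15348.46 = 82650.56
Difference = |91847.75 − 82650.56| = 9197.19

Supplier B is cheaper by CAD 9197.19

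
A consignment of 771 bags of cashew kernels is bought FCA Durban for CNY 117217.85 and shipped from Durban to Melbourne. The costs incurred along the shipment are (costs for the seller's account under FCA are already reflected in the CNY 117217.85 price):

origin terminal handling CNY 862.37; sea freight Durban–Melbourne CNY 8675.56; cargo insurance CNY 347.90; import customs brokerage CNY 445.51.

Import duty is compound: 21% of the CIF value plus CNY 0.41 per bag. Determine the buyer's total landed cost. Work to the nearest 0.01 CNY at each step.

FCA: the seller delivers export-cleared goods to the carrier; the buyer bears costs from that point.
CIF value = FCA price + origin terminal + freight + insurance = 117217.85 + 862.37 + 8675.56 + 347.90 = 127103.68
Ad valorem component: 127103.68 × 21% = 26691.77
Specific component: 771 × 0.41 = 316.11
Import duty = 26691.77 + 316.11 = 27007.88
Buyer bears: origin terminal 862.37 + freight 8675.56 + insurance 347.90 + brokerage 445.51 + duty 27007.88 = 37339.22
Landed cost = invoice 117217.85 + 37339.22 = 154557.07

Total landed cost: CNY 154557.07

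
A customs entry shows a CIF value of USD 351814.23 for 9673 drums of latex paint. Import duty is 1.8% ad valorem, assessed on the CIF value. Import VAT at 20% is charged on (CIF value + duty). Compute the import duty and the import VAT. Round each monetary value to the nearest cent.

Import duty: USD 6332.66; import VAT: USD 71629.38

Import duty = 351814.23 × 1.8% = 6332.66
VAT base = CIF + duty = 351814.23 + 6332.66 = 358146.89
Import VAT = 358146.89 × 20% = 71629.38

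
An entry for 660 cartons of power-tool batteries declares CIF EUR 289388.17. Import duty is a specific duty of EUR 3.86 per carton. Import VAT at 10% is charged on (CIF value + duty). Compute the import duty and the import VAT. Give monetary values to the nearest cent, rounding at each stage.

Import duty = 660 × 3.86 = 2547.60
VAT base = CIF + duty = 289388.17 + 2547.60 = 291935.77
Import VAT = 291935.77 × 10% = 29193.58

Import duty: EUR 2547.60; import VAT: EUR 29193.58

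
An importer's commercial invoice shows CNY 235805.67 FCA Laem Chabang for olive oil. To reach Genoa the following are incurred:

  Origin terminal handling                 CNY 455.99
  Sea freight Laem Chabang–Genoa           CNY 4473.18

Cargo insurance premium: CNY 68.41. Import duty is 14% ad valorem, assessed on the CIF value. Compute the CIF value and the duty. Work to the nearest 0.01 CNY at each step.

CIF = FCA price + pre-shipment costs + freight + insurance
CIF = 235805.67 + 455.99 + 4473.18 + 68.41 = 240803.25
Import duty = 240803.25 × 14% = 33712.46

CIF value: CNY 240803.25; import duty: CNY 33712.46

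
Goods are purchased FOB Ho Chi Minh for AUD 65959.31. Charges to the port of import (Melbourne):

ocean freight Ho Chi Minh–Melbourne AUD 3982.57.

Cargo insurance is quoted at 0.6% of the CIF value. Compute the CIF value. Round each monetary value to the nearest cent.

Let C be the CIF value. C = FOB price + freight + 0.6% × C
C − 0.6% × C = 65959.31 + 3982.57
0.994 × C = 69941.88
C = 69941.88 / 0.994 = 70364.06
Insurance premium = 0.6% × 70364.06 = 422.18

CIF value: AUD 70364.06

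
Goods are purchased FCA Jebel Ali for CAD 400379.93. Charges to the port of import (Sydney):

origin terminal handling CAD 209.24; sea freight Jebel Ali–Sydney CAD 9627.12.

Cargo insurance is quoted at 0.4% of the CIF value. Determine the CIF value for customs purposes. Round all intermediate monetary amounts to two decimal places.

Let C be the CIF value. C = FCA price + pre-shipment costs + freight + 0.4% × C
C − 0.4% × C = 400379.93 + 209.24 + 9627.12
0.996 × C = 410216.29
C = 410216.29 / 0.996 = 411863.74
Insurance premium = 0.4% × 411863.74 = 1647.45

CIF value: CAD 411863.74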